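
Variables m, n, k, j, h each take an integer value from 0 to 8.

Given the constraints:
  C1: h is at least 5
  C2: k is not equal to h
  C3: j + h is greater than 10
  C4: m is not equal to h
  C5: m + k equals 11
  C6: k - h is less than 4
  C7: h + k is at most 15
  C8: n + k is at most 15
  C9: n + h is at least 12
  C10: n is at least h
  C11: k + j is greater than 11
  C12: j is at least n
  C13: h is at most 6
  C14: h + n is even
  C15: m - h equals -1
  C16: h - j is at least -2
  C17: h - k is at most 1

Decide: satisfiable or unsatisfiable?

Satisfiable

Try m = 4, n = 7, k = 7, j = 7, h = 5.
Check constraint 3: j + h = 12; constraint 5: m + k = 11. The remaining constraints are straightforward to verify.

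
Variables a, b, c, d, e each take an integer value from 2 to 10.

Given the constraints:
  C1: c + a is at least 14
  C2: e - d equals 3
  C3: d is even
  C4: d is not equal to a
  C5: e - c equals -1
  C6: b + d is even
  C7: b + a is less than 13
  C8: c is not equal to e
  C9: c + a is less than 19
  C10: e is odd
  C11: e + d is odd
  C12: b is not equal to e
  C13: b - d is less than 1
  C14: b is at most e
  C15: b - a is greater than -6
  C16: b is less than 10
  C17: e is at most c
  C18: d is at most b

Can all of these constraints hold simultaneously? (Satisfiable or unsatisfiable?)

Satisfiable

Setting (a, b, c, d, e) = (8, 4, 8, 4, 7) satisfies everything: constraint 1: c + a = 16; constraint 2: e - d = 3, and the others follow.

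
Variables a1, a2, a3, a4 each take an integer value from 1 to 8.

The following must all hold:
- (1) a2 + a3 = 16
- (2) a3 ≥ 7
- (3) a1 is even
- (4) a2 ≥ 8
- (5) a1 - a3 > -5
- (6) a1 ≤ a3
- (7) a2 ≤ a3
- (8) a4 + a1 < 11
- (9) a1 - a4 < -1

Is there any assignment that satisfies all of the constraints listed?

Satisfiable

One satisfying assignment is a1 = 4, a2 = 8, a3 = 8, a4 = 6.
For the less obvious constraints — constraint 1: a2 + a3 = 16; constraint 5: a1 - a3 = -4 — and the others hold by inspection.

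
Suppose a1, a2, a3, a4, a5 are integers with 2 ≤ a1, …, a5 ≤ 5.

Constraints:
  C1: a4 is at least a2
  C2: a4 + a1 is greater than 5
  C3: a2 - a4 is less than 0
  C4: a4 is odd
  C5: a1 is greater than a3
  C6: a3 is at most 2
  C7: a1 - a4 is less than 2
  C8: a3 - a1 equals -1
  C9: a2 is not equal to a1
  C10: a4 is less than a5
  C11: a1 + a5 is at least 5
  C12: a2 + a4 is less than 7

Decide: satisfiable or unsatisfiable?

One satisfying assignment is a1 = 3, a2 = 2, a3 = 2, a4 = 3, a5 = 4.
For the less obvious constraints — constraint 2: a4 + a1 = 6; constraint 3: a2 - a4 = -1 — and the others hold by inspection.

Satisfiable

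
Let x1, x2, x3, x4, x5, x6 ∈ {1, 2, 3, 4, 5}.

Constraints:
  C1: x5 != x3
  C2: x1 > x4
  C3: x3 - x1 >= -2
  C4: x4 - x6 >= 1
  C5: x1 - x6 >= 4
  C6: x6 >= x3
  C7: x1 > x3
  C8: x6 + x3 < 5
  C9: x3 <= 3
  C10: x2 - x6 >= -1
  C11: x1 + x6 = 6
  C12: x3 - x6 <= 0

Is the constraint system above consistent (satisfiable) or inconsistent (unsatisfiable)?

Constraints 3, 5, and 12 give x6 − x3 ≥ 0, x3 − x1 ≥ -2, x1 − x6 ≥ 4.
Adding all 3 inequalities: the left sides telescope to 0, and the right sides sum to 0 + (-2) + 4 = 2. So 0 ≥ 2, which is false.

Unsatisfiable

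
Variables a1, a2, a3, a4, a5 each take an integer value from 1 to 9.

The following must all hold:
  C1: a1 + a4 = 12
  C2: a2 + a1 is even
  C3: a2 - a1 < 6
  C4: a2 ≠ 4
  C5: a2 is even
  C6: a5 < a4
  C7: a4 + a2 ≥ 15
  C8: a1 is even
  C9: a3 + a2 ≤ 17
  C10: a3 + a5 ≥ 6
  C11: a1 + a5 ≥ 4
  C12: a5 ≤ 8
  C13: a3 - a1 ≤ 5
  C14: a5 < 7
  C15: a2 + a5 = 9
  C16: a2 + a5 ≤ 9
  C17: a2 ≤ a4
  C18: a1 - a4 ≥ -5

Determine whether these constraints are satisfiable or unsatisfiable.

Satisfiable

Take a1 = 4, a2 = 8, a3 = 6, a4 = 8, a5 = 1. Then constraint 1: a1 + a4 = 12; constraint 3: a2 - a1 = 4, and every other listed constraint is also met.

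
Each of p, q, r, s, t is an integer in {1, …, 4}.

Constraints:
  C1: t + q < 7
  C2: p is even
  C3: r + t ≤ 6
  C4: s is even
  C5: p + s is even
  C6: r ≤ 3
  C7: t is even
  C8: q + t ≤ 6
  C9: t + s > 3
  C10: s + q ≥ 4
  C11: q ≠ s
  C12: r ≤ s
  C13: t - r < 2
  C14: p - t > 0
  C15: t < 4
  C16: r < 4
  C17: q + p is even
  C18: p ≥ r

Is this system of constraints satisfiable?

Satisfiable

Try p = 4, q = 4, r = 1, s = 2, t = 2.
Check constraint 1: t + q = 6; constraint 3: r + t = 3; constraint 8: q + t = 6. The remaining constraints are straightforward to verify.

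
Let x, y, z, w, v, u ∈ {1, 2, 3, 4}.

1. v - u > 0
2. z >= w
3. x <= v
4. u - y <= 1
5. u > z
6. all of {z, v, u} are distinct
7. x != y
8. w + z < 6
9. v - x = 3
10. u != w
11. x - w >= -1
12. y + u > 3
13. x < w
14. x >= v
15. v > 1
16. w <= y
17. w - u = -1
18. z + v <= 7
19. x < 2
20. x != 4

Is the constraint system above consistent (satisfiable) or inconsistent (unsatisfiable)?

Constraints 1, 2, 5, 13, and 14 give u < v, v ≤ x, x < w, w ≤ z, z < u. Chaining: u < v ≤ x < w ≤ z < u, which forces u < u — impossible.

Unsatisfiable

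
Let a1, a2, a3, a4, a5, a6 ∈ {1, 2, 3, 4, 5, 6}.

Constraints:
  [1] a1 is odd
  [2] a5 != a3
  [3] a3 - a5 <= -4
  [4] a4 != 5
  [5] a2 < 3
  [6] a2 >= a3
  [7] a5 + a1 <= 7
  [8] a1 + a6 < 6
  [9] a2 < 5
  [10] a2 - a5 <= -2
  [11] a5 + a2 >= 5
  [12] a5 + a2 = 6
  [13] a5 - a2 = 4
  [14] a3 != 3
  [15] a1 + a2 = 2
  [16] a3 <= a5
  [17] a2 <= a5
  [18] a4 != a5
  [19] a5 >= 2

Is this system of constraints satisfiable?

Satisfiable

The assignment a1 = 1, a2 = 1, a3 = 1, a4 = 1, a5 = 5, a6 = 3 works:
  constraint 3 holds since a3 - a5 = -4.
  constraint 7 holds since a5 + a1 = 6.
  constraint 8 holds since a1 + a6 = 4.
The rest check out directly.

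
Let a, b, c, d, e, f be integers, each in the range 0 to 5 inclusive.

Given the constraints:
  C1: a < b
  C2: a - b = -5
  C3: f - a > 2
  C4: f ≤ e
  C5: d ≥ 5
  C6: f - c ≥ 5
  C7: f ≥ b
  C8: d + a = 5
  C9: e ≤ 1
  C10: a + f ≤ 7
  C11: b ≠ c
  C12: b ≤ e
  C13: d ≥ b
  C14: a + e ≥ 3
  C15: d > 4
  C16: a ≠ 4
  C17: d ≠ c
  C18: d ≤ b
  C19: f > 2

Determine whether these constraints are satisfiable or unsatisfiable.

From constraints 5 and 18: b ≥ d and d ≥ 5, so b ≥ 5. From constraints 9 and 12: b ≤ e and e ≤ 1, so b ≤ 1. But 1 < 5, so no value of b works.

Unsatisfiable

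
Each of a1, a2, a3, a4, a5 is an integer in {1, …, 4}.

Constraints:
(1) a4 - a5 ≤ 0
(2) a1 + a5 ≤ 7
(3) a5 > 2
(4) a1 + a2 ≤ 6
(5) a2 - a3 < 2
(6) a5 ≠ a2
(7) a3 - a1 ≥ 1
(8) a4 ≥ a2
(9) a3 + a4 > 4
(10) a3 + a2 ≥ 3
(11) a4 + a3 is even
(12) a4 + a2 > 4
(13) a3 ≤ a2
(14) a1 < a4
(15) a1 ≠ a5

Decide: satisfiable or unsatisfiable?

Try a1 = 1, a2 = 2, a3 = 2, a4 = 4, a5 = 4.
Check constraint 1: a4 - a5 = 0; constraint 2: a1 + a5 = 5; constraint 4: a1 + a2 = 3. The remaining constraints are straightforward to verify.

Satisfiable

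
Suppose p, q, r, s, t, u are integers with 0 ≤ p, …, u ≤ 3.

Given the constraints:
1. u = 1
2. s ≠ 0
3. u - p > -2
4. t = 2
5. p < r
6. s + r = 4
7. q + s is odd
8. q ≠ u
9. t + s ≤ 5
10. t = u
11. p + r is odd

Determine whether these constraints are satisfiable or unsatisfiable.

Constraint 4 fixes t = 2 and constraint 1 fixes u = 1, but constraint 10 requires t = u. Since 2 ≠ 1, contradiction.

Unsatisfiable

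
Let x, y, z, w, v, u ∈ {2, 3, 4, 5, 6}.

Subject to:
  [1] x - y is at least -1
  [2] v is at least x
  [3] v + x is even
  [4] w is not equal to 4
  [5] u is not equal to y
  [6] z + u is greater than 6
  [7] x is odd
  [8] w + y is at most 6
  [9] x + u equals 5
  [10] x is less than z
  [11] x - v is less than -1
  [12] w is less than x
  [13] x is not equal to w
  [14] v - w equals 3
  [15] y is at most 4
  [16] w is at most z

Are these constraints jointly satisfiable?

Setting (x, y, z, w, v, u) = (3, 3, 6, 2, 5, 2) satisfies everything: constraint 1: x - y = 0; constraint 6: z + u = 8; constraint 8: w + y = 5, and the others follow.

Satisfiable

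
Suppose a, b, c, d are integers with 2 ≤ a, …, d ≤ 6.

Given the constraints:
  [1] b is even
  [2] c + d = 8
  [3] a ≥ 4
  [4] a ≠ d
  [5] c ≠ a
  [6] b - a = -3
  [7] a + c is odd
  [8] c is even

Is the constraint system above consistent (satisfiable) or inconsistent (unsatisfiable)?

Take a = 5, b = 2, c = 6, d = 2. Then constraint 2: c + d = 8; constraint 6: b - a = -3, and every other listed constraint is also met.

Satisfiable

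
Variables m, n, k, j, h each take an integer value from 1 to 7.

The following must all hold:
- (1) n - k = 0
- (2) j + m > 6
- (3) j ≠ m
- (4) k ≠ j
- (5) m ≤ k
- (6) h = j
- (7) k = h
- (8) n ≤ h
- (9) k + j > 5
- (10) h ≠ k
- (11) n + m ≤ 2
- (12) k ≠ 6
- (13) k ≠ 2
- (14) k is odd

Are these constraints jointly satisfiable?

From constraints 6 and 7, k = h = j, so k = j. But constraint 4 says k ≠ j. Contradiction.

Unsatisfiable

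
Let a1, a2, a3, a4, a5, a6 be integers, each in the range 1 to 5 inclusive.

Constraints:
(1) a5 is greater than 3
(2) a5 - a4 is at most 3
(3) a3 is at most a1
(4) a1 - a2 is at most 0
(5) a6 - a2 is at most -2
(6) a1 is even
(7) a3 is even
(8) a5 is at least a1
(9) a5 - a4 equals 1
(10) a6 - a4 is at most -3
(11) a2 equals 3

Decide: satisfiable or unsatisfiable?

Satisfiable

One satisfying assignment is a1 = 2, a2 = 3, a3 = 2, a4 = 4, a5 = 5, a6 = 1.
For the less obvious constraints — constraint 2: a5 - a4 = 1; constraint 4: a1 - a2 = -1; constraint 5: a6 - a2 = -2 — and the others hold by inspection.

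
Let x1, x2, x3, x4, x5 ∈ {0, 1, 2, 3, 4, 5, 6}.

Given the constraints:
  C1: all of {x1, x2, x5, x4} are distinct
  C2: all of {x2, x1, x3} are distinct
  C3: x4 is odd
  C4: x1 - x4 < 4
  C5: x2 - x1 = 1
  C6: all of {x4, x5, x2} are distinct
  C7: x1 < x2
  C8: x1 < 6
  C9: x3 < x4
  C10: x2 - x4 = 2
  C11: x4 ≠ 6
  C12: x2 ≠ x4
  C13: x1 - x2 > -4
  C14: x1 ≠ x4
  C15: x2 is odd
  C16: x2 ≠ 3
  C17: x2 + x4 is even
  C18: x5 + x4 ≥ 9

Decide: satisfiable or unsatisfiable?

One satisfying assignment is x1 = 4, x2 = 5, x3 = 1, x4 = 3, x5 = 6.
For the less obvious constraints — constraint 4: x1 - x4 = 1; constraint 5: x2 - x1 = 1 — and the others hold by inspection.

Satisfiable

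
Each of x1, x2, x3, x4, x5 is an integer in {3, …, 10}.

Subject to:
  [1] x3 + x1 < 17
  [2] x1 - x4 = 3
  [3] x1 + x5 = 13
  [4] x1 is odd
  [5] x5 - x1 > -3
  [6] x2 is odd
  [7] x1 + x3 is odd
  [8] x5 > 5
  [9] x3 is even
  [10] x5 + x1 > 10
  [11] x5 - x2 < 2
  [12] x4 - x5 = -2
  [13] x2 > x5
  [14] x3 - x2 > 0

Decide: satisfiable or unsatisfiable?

Satisfiable

The assignment x1 = 7, x2 = 7, x3 = 8, x4 = 4, x5 = 6 works:
  constraint 1 holds since x3 + x1 = 15.
  constraint 2 holds since x1 - x4 = 3.
  constraint 3 holds since x1 + x5 = 13.
The rest check out directly.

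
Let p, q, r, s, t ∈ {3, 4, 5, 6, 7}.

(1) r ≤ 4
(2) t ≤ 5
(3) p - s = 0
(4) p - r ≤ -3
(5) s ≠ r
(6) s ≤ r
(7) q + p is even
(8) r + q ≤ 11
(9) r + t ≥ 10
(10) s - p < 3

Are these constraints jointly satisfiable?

From constraint 1: r ≤ 4. From constraint 2: t ≤ 5. Hence r + t ≤ 9. But constraint 9 requires r + t ≥ 10, and 10 > 9. Contradiction.

Unsatisfiable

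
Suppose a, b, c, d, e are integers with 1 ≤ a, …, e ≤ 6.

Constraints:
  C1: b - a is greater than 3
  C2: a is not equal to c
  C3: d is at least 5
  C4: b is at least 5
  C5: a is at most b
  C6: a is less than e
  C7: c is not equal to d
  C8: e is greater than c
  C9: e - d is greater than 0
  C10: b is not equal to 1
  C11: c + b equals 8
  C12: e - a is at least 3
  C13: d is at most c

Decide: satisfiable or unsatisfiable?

From constraints 3 and 13: c ≥ d ≥ 5. From constraint 4: b ≥ 5. Hence c + b ≥ 10. But constraint 11 requires c + b = 8, and 8 < 10. Contradiction.

Unsatisfiable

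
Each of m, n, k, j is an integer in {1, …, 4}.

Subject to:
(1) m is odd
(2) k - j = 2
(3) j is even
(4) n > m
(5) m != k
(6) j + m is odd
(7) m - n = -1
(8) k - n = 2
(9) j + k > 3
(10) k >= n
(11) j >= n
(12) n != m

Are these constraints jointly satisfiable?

Satisfiable

The assignment m = 1, n = 2, k = 4, j = 2 works:
  constraint 2 holds since k - j = 2.
  constraint 7 holds since m - n = -1.
The rest check out directly.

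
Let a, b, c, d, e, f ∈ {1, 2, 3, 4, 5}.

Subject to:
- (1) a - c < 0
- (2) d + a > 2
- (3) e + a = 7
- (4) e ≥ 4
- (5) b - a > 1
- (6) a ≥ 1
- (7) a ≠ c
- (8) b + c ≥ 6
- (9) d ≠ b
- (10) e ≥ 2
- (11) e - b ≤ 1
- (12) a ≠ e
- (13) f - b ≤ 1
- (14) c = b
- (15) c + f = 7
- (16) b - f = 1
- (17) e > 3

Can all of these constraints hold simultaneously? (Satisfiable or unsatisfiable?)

Satisfiable

Take a = 2, b = 4, c = 4, d = 3, e = 5, f = 3. Then constraint 1: a - c = -2; constraint 2: d + a = 5; constraint 3: e + a = 7, and every other listed constraint is also met.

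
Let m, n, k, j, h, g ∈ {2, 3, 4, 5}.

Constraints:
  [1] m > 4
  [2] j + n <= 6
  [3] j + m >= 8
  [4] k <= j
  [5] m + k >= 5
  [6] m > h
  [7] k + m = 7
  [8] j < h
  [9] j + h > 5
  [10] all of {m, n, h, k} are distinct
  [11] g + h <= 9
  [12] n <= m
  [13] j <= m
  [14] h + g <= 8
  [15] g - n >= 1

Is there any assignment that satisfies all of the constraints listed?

Satisfiable

The assignment m = 5, n = 3, k = 2, j = 3, h = 4, g = 4 works:
  constraint 2 holds since j + n = 6.
  constraint 3 holds since j + m = 8.
  constraint 5 holds since m + k = 7.
The rest check out directly.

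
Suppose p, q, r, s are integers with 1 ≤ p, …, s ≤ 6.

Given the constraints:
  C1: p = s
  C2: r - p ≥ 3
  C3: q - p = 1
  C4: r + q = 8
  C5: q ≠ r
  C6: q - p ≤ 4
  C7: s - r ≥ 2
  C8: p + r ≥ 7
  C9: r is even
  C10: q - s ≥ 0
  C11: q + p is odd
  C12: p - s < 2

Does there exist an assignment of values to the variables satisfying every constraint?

Constraints 2, 6, 7, and 10 give p − q ≥ -4, q − s ≥ 0, s − r ≥ 2, r − p ≥ 3.
Adding all 4 inequalities: the left sides telescope to 0, and the right sides sum to (-4) + 0 + 2 + 3 = 1. So 0 ≥ 1, which is false.

Unsatisfiable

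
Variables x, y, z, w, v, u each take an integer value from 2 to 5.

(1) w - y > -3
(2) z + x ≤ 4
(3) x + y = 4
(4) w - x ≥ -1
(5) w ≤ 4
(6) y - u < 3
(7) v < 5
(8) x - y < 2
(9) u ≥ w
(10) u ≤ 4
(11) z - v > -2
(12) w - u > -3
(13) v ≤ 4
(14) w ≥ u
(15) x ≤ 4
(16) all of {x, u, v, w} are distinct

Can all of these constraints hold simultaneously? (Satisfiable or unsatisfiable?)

Constraints 5, 10, 13, and 15 confine each of x, u, v, w to the 3 values {2, …, 4} (the domain already gives each ≥ 2).
Constraint 16 requires all 4 of them to be distinct, but only 3 values are available — impossible by the pigeonhole principle.

Unsatisfiable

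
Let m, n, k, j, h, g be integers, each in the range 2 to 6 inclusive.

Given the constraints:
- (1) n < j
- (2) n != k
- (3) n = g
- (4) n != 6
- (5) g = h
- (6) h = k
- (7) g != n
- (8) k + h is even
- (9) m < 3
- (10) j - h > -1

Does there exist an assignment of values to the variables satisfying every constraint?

Unsatisfiable

From constraints 3, 5, and 6, n = g = h = k, so n = k. But constraint 2 says n ≠ k. Contradiction.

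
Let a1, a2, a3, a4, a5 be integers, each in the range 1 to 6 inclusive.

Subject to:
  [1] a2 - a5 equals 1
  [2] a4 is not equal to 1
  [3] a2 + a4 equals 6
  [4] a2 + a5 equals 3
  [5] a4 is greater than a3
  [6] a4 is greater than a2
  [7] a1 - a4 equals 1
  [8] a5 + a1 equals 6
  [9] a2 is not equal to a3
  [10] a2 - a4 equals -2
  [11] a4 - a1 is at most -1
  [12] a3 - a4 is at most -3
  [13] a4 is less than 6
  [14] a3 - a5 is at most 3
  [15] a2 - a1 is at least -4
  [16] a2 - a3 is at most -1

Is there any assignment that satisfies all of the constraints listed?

Unsatisfiable

Constraints 11, 12, 15, and 16 give a3 − a2 ≥ 1, a2 − a1 ≥ -4, a1 − a4 ≥ 1, a4 − a3 ≥ 3.
Adding all 4 inequalities: the left sides telescope to 0, and the right sides sum to 1 + (-4) + 1 + 3 = 1. So 0 ≥ 1, which is false.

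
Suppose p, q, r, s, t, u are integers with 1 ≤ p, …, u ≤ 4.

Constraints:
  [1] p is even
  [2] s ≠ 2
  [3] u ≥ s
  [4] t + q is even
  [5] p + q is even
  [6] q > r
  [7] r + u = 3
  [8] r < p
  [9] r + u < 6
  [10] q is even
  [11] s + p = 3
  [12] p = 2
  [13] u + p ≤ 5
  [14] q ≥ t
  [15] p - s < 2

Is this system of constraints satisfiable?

Take p = 2, q = 4, r = 1, s = 1, t = 4, u = 2. Then constraint 7: r + u = 3; constraint 9: r + u = 3, and every other listed constraint is also met.

Satisfiable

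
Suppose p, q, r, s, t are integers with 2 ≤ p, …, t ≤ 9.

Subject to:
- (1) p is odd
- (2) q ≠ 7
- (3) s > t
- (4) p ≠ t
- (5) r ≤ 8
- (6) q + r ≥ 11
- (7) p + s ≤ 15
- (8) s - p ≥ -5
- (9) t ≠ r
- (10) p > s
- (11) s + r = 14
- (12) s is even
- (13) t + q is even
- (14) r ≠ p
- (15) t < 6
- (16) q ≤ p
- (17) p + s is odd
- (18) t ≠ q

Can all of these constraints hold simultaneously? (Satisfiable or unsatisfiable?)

One satisfying assignment is p = 9, q = 6, r = 8, s = 6, t = 2.
For the less obvious constraints — constraint 6: q + r = 14; constraint 7: p + s = 15; constraint 8: s - p = -3 — and the others hold by inspection.

Satisfiable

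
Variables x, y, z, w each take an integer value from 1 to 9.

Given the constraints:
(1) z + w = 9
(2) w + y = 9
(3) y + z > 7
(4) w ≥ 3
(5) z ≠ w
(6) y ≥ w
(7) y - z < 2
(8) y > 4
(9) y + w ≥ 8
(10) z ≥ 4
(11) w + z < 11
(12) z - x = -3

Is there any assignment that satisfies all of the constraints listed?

Take x = 8, y = 5, z = 5, w = 4. Then constraint 1: z + w = 9; constraint 2: w + y = 9; constraint 3: y + z = 10, and every other listed constraint is also met.

Satisfiable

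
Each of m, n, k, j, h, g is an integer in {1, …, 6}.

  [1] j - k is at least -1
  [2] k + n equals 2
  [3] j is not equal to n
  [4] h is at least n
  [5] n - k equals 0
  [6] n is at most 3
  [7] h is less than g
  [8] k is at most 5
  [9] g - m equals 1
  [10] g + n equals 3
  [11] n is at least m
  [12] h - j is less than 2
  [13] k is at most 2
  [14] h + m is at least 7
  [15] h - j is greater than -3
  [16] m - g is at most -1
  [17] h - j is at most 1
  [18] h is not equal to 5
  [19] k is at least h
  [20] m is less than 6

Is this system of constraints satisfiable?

From constraints 13 and 19: h ≤ k ≤ 2. From constraints 6 and 11: m ≤ n ≤ 3. Hence h + m ≤ 5. But constraint 14 requires h + m ≥ 7, and 7 > 5. Contradiction.

Unsatisfiable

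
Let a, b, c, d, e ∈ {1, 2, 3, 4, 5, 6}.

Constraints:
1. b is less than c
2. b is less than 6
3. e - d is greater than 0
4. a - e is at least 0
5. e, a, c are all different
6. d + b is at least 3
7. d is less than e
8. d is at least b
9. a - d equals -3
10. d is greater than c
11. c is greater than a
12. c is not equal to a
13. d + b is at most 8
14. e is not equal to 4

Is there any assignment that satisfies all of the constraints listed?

Constraints 3, 4, 10, and 11 give a < c, c < d, d < e, e ≤ a. Chaining: a < c < d < e ≤ a, which forces a < a — impossible.

Unsatisfiable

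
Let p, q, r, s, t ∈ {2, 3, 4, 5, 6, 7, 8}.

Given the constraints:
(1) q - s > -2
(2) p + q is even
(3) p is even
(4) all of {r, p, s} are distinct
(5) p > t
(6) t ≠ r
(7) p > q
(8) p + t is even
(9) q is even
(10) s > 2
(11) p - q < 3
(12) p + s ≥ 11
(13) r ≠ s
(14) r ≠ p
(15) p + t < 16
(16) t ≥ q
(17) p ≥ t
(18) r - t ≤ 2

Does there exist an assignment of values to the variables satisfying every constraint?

Setting (p, q, r, s, t) = (8, 6, 5, 6, 6) satisfies everything: constraint 1: q - s = 0; constraint 11: p - q = 2, and the others follow.

Satisfiable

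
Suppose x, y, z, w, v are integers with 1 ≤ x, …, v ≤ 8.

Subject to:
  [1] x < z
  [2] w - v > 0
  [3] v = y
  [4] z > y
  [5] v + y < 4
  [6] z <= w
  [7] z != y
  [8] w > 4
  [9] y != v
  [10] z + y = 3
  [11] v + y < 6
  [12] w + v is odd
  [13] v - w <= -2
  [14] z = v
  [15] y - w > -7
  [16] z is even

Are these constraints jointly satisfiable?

From constraints 3 and 14, z = v = y, so z = y. But constraint 7 says z ≠ y. Contradiction.

Unsatisfiable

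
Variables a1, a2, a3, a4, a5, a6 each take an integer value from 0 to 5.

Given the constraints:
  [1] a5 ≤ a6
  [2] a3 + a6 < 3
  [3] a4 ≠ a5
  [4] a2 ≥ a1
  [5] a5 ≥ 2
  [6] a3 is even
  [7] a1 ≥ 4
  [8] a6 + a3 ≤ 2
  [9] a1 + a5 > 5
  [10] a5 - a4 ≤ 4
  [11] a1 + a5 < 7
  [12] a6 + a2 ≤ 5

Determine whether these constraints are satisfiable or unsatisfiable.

Unsatisfiable

From constraints 1 and 5: a6 ≥ a5 ≥ 2. From constraints 4 and 7: a2 ≥ a1 ≥ 4. Hence a6 + a2 ≥ 6. But constraint 12 requires a6 + a2 ≤ 5, and 5 < 6. Contradiction.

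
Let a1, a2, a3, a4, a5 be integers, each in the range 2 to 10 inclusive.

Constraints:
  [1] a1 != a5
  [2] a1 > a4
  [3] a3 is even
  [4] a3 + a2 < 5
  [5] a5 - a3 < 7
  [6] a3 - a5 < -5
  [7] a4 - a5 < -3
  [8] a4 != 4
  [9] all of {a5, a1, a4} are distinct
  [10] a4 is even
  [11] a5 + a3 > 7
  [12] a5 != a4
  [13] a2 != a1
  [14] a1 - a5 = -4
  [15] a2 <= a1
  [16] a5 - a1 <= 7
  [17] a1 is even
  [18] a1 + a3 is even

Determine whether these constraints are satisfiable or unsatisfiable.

Satisfiable

Setting (a1, a2, a3, a4, a5) = (4, 2, 2, 2, 8) satisfies everything: constraint 4: a3 + a2 = 4; constraint 5: a5 - a3 = 6; constraint 6: a3 - a5 = -6, and the others follow.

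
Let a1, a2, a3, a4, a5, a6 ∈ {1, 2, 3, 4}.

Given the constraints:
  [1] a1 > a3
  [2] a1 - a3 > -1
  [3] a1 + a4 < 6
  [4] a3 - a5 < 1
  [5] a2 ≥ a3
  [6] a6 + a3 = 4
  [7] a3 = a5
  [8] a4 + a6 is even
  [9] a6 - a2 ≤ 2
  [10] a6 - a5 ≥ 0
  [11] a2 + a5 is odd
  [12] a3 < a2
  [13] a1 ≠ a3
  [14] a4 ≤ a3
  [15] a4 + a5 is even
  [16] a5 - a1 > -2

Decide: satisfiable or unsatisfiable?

Try a1 = 2, a2 = 2, a3 = 1, a4 = 1, a5 = 1, a6 = 3.
Check constraint 2: a1 - a3 = 1; constraint 3: a1 + a4 = 3; constraint 4: a3 - a5 = 0. The remaining constraints are straightforward to verify.

Satisfiable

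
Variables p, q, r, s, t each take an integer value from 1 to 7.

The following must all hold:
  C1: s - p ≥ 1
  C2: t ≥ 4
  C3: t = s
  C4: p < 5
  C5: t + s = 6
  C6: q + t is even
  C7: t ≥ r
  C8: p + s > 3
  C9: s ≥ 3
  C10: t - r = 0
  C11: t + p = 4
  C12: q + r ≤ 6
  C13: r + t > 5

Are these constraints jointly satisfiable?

From constraint 2: t ≥ 4. From constraint 9: s ≥ 3. Hence t + s ≥ 7. But constraint 5 requires t + s = 6, and 6 < 7. Contradiction.

Unsatisfiable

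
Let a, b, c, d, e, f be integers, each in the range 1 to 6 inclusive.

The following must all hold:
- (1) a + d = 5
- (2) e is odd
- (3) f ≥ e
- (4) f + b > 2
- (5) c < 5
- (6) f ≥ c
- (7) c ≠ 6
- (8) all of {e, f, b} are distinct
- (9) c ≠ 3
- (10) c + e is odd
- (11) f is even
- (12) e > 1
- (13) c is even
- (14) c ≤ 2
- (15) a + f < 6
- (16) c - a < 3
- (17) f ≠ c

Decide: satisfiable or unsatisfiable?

Satisfiable

One satisfying assignment is a = 1, b = 1, c = 2, d = 4, e = 3, f = 4.
For the less obvious constraints — constraint 1: a + d = 5; constraint 4: f + b = 5 — and the others hold by inspection.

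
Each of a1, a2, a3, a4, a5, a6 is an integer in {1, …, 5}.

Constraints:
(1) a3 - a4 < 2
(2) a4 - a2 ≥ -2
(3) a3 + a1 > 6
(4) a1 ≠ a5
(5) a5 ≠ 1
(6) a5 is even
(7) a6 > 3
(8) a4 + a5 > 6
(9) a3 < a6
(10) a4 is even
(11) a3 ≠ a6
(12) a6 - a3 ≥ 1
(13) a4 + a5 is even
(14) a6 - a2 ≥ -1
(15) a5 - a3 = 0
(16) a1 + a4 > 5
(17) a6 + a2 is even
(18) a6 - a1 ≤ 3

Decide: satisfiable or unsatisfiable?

Try a1 = 3, a2 = 3, a3 = 4, a4 = 4, a5 = 4, a6 = 5.
Check constraint 1: a3 - a4 = 0; constraint 2: a4 - a2 = 1; constraint 3: a3 + a1 = 7. The remaining constraints are straightforward to verify.

Satisfiable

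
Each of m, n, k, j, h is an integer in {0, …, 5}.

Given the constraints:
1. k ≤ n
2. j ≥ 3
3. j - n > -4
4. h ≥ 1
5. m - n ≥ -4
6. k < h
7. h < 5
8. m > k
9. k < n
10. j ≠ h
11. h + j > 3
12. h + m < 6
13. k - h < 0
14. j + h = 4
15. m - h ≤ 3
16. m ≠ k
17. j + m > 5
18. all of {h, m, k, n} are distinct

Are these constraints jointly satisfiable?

Satisfiable

Take m = 4, n = 5, k = 0, j = 3, h = 1. Then constraint 3: j - n = -2; constraint 5: m - n = -1; constraint 11: h + j = 4, and every other listed constraint is also met.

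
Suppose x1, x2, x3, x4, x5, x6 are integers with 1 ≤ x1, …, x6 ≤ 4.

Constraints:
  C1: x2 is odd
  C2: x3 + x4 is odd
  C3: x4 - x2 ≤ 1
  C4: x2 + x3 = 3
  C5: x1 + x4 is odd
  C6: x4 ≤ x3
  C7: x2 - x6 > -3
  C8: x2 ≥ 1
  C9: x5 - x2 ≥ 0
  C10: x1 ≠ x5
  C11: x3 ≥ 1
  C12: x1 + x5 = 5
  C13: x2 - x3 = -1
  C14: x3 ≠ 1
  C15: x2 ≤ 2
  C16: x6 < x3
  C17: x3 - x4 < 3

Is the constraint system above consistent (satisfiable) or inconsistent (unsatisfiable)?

Satisfiable

Take x1 = 2, x2 = 1, x3 = 2, x4 = 1, x5 = 3, x6 = 1. Then constraint 3: x4 - x2 = 0; constraint 4: x2 + x3 = 3; constraint 7: x2 - x6 = 0, and every other listed constraint is also met.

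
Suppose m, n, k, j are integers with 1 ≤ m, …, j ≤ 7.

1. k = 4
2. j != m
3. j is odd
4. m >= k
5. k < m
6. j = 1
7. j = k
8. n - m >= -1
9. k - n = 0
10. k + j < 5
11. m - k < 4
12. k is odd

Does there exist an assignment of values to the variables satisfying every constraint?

Constraint 6 fixes j = 1 and constraint 1 fixes k = 4, but constraint 7 requires j = k. Since 1 ≠ 4, contradiction.

Unsatisfiable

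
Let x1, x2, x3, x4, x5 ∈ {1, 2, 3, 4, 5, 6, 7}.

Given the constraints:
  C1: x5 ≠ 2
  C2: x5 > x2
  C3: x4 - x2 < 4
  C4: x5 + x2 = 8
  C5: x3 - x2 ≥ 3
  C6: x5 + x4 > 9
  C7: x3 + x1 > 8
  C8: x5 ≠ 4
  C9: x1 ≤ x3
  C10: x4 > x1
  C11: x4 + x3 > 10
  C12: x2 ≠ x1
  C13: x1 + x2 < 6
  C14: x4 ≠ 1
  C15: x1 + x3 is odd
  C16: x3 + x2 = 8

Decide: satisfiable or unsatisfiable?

Satisfiable

One satisfying assignment is x1 = 3, x2 = 2, x3 = 6, x4 = 5, x5 = 6.
For the less obvious constraints — constraint 3: x4 - x2 = 3; constraint 4: x5 + x2 = 8; constraint 5: x3 - x2 = 4 — and the others hold by inspection.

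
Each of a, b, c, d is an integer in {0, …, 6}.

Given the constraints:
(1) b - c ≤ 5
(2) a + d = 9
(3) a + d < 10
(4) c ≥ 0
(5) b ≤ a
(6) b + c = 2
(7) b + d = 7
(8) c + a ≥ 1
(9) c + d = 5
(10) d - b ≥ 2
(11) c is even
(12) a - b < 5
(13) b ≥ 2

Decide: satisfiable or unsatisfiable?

The assignment a = 4, b = 2, c = 0, d = 5 works:
  constraint 1 holds since b - c = 2.
  constraint 2 holds since a + d = 9.
The rest check out directly.

Satisfiable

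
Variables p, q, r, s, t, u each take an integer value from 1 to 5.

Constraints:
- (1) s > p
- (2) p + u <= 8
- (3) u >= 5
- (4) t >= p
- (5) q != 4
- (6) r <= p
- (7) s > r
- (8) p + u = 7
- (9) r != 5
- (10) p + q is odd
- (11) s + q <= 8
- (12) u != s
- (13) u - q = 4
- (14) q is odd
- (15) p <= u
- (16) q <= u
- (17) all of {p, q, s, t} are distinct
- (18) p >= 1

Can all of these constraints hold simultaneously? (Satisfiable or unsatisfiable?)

The assignment p = 2, q = 1, r = 2, s = 4, t = 5, u = 5 works:
  constraint 2 holds since p + u = 7.
  constraint 8 holds since p + u = 7.
  constraint 11 holds since s + q = 5.
The rest check out directly.

Satisfiable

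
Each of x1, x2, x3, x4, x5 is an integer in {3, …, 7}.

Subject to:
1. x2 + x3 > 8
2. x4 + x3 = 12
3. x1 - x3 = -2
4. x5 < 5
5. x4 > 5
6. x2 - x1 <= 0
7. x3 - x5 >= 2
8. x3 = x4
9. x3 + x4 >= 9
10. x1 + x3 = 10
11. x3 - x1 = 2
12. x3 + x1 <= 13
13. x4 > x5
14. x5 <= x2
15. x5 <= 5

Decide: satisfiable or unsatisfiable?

One satisfying assignment is x1 = 4, x2 = 4, x3 = 6, x4 = 6, x5 = 4.
For the less obvious constraints — constraint 1: x2 + x3 = 10; constraint 2: x4 + x3 = 12; constraint 3: x1 - x3 = -2 — and the others hold by inspection.

Satisfiable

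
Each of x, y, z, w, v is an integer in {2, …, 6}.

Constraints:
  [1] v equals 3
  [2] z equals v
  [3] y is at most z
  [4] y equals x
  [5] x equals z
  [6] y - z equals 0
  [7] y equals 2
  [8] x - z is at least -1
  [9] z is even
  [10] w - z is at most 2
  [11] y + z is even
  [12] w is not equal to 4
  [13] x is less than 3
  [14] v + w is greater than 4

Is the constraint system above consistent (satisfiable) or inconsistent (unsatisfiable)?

Unsatisfiable

Constraint 7 fixes y = 2 and constraint 1 fixes v = 3. Constraints 2, 4, and 5 give y = x = z = v, so y = v. But 2 ≠ 3 — contradiction.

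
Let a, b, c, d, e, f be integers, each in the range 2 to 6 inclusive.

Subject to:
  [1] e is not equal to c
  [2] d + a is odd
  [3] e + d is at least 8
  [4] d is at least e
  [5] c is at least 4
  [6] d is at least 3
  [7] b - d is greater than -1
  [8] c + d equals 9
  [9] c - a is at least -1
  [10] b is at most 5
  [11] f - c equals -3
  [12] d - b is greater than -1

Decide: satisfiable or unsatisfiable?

The assignment a = 3, b = 4, c = 5, d = 4, e = 4, f = 2 works:
  constraint 3 holds since e + d = 8.
  constraint 7 holds since b - d = 0.
  constraint 8 holds since c + d = 9.
The rest check out directly.

Satisfiable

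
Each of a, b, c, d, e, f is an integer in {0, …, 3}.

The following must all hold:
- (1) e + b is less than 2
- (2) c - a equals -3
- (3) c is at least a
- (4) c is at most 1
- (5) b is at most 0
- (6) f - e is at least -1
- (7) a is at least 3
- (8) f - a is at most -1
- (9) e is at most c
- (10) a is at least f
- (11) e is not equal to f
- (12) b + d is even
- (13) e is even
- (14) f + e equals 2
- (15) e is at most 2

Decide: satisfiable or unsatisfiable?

From constraint 7: a ≥ 3. From constraints 3 and 4: a ≤ c and c ≤ 1, so a ≤ 1. But 1 < 3, so no value of a works.

Unsatisfiable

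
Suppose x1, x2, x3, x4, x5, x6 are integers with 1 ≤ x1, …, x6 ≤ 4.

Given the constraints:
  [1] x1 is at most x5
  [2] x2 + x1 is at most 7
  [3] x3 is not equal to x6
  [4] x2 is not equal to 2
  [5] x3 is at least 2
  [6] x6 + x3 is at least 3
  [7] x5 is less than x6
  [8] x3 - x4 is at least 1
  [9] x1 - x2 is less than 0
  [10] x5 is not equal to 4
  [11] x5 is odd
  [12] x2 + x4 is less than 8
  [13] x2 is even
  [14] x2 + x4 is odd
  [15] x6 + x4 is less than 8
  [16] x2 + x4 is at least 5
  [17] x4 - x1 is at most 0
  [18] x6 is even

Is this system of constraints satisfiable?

Satisfiable

Try x1 = 1, x2 = 4, x3 = 2, x4 = 1, x5 = 1, x6 = 4.
Check constraint 2: x2 + x1 = 5; constraint 6: x6 + x3 = 6; constraint 8: x3 - x4 = 1. The remaining constraints are straightforward to verify.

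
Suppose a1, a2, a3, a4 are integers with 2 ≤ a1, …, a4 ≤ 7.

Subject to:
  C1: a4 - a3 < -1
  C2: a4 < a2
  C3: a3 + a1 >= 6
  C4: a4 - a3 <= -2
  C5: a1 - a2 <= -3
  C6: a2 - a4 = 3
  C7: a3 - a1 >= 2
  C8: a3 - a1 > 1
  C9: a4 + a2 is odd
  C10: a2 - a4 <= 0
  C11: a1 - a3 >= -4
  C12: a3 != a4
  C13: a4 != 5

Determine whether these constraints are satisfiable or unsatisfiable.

Constraints 4, 5, 10, and 11 give a3 − a4 ≥ 2, a4 − a2 ≥ 0, a2 − a1 ≥ 3, a1 − a3 ≥ -4.
Adding all 4 inequalities: the left sides telescope to 0, and the right sides sum to 2 + 0 + 3 + (-4) = 1. So 0 ≥ 1, which is false.

Unsatisfiable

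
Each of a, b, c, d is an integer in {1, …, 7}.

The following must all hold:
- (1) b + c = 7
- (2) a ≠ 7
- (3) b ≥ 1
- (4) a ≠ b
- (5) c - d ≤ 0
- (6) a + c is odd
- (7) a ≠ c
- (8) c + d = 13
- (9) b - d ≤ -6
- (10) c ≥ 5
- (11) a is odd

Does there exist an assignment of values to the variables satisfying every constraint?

Setting (a, b, c, d) = (5, 1, 6, 7) satisfies everything: constraint 1: b + c = 7; constraint 5: c - d = -1, and the others follow.

Satisfiable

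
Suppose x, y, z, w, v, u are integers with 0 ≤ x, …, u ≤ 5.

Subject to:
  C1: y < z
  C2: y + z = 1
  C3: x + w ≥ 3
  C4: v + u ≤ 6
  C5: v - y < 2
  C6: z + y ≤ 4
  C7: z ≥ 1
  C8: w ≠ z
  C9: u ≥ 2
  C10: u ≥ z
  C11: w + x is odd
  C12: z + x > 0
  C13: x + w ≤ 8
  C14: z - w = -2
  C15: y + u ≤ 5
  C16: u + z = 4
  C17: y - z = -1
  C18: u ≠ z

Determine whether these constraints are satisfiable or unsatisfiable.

Setting (x, y, z, w, v, u) = (2, 0, 1, 3, 1, 3) satisfies everything: constraint 2: y + z = 1; constraint 3: x + w = 5, and the others follow.

Satisfiable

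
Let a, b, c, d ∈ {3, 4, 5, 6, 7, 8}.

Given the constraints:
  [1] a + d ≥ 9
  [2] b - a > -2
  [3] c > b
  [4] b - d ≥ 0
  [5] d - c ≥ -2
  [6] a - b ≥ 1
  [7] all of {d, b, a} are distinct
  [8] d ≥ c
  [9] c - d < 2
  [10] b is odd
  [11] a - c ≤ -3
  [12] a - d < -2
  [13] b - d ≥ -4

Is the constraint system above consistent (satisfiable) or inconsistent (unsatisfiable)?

Unsatisfiable

Constraints 4, 5, 6, and 11 give c − a ≥ 3, a − b ≥ 1, b − d ≥ 0, d − c ≥ -2.
Adding all 4 inequalities: the left sides telescope to 0, and the right sides sum to 3 + 1 + 0 + (-2) = 2. So 0 ≥ 2, which is false.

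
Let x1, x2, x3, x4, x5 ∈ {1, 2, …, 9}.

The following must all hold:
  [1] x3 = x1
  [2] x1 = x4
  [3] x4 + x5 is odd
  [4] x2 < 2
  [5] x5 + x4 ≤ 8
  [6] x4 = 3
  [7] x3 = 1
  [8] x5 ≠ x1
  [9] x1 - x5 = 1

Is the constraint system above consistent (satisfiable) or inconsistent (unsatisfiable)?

Constraint 7 fixes x3 = 1 and constraint 6 fixes x4 = 3. Constraints 1 and 2 give x3 = x1 = x4, so x3 = x4. But 1 ≠ 3 — contradiction.

Unsatisfiable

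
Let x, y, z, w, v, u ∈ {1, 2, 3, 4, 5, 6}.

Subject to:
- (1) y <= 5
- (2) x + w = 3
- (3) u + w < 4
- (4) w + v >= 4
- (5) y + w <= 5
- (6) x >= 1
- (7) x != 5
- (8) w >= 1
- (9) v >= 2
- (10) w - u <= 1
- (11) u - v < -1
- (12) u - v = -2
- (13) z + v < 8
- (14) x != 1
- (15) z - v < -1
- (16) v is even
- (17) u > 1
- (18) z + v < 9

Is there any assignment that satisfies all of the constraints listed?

Satisfiable

One satisfying assignment is x = 2, y = 4, z = 2, w = 1, v = 4, u = 2.
For the less obvious constraints — constraint 2: x + w = 3; constraint 3: u + w = 3; constraint 4: w + v = 5 — and the others hold by inspection.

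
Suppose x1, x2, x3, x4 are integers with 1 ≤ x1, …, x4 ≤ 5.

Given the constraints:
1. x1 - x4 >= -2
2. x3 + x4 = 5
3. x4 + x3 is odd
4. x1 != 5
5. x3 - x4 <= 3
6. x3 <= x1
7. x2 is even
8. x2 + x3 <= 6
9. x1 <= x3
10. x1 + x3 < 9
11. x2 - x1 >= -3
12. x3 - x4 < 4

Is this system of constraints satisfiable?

Take x1 = 3, x2 = 2, x3 = 3, x4 = 2. Then constraint 1: x1 - x4 = 1; constraint 2: x3 + x4 = 5, and every other listed constraint is also met.

Satisfiable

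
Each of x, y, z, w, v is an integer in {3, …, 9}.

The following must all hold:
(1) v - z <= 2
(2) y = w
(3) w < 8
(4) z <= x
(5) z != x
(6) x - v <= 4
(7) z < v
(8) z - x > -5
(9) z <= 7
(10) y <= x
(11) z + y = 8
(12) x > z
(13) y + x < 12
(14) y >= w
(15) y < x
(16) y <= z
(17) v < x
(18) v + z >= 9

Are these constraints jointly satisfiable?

Take x = 7, y = 3, z = 5, w = 3, v = 6. Then constraint 1: v - z = 1; constraint 6: x - v = 1; constraint 8: z - x = -2, and every other listed constraint is also met.

Satisfiable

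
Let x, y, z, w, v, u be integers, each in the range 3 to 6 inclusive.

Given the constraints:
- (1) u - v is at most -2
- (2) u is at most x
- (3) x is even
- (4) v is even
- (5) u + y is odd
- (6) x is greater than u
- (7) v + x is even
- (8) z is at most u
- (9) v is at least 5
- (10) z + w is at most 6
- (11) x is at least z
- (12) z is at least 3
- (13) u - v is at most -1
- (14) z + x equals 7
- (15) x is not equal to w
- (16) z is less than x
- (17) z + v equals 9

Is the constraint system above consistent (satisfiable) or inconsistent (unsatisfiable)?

Satisfiable

Try x = 4, y = 4, z = 3, w = 3, v = 6, u = 3.
Check constraint 1: u - v = -3; constraint 10: z + w = 6. The remaining constraints are straightforward to verify.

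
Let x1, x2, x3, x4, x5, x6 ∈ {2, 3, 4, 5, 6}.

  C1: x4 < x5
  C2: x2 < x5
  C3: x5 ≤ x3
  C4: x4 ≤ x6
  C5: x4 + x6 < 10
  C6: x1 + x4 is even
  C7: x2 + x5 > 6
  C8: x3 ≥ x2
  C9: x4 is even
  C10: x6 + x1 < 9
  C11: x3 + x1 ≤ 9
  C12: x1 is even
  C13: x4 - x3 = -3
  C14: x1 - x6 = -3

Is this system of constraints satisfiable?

Satisfiable

Take x1 = 2, x2 = 3, x3 = 5, x4 = 2, x5 = 5, x6 = 5. Then constraint 5: x4 + x6 = 7; constraint 7: x2 + x5 = 8, and every other listed constraint is also met.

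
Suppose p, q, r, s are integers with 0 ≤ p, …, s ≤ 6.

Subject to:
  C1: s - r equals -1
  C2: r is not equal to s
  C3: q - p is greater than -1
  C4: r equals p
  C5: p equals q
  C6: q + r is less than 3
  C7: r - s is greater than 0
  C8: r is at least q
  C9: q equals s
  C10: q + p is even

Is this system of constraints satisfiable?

Unsatisfiable

From constraints 4, 5, and 9, r = p = q = s, so r = s. But constraint 2 says r ≠ s. Contradiction.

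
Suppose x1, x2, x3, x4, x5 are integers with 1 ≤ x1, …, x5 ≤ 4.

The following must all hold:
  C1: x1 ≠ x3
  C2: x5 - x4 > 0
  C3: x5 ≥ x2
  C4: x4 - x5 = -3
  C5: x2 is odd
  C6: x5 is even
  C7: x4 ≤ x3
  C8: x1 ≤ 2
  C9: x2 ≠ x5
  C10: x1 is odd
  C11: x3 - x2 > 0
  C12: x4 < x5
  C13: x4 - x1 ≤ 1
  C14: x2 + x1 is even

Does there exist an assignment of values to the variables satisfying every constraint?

One satisfying assignment is x1 = 1, x2 = 1, x3 = 2, x4 = 1, x5 = 4.
For the less obvious constraints — constraint 2: x5 - x4 = 3; constraint 4: x4 - x5 = -3 — and the others hold by inspection.

Satisfiable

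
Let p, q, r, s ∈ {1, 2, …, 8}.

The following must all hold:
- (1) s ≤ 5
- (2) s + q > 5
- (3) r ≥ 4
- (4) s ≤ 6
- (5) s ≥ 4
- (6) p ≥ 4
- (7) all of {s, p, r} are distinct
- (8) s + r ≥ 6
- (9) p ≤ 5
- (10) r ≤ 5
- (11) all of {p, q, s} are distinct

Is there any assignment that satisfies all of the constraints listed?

Unsatisfiable

Constraints 1, 3, 5, 6, 9, and 10 confine each of s, p, r to the 2 values {4, 5}.
Constraint 7 requires all 3 of them to be distinct, but only 2 values are available — impossible by the pigeonhole principle.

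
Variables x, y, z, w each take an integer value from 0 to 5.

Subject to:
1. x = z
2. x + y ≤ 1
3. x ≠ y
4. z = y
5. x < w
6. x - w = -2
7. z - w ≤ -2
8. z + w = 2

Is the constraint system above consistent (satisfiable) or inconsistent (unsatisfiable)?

From constraints 1 and 4, x = z = y, so x = y. But constraint 3 says x ≠ y. Contradiction.

Unsatisfiable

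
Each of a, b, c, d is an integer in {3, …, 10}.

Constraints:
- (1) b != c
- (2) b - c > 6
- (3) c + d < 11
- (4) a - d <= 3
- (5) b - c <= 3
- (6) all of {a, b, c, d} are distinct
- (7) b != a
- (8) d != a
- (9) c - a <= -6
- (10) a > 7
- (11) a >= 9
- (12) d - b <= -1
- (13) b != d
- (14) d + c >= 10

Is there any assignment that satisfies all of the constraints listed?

Unsatisfiable

Constraints 4, 5, 9, and 12 give d − a ≥ -3, a − c ≥ 6, c − b ≥ -3, b − d ≥ 1.
Adding all 4 inequalities: the left sides telescope to 0, and the right sides sum to (-3) + 6 + (-3) + 1 = 1. So 0 ≥ 1, which is false.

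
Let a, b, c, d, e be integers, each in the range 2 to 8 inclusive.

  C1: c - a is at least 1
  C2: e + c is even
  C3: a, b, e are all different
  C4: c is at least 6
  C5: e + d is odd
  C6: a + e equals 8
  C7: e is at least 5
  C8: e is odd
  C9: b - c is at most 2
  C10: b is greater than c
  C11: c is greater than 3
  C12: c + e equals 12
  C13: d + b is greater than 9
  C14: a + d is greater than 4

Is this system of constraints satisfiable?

Try a = 3, b = 8, c = 7, d = 2, e = 5.
Check constraint 1: c - a = 4; constraint 6: a + e = 8; constraint 9: b - c = 1. The remaining constraints are straightforward to verify.

Satisfiable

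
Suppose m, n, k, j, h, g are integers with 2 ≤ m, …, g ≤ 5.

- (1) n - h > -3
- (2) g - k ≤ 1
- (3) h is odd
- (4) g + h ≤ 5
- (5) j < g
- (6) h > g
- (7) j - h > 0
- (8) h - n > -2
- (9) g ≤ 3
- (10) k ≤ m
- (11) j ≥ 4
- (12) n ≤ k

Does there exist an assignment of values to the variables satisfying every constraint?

Constraints 5, 6, and 7 give h < j, j < g, g < h. Chaining: h < j < g < h, which forces h < h — impossible.

Unsatisfiable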